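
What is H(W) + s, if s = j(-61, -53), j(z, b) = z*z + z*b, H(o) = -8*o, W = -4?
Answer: 6986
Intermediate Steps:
j(z, b) = z² + b*z
s = 6954 (s = -61*(-53 - 61) = -61*(-114) = 6954)
H(W) + s = -8*(-4) + 6954 = 32 + 6954 = 6986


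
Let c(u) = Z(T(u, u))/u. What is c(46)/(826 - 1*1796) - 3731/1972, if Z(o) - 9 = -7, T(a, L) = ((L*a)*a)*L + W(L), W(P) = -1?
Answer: -41620291/21997660 ≈ -1.8920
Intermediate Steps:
T(a, L) = -1 + L²*a² (T(a, L) = ((L*a)*a)*L - 1 = (L*a²)*L - 1 = L²*a² - 1 = -1 + L²*a²)
Z(o) = 2 (Z(o) = 9 - 7 = 2)
c(u) = 2/u
c(46)/(826 - 1*1796) - 3731/1972 = (2/46)/(826 - 1*1796) - 3731/1972 = (2*(1/46))/(826 - 1796) - 3731*1/1972 = (1/23)/(-970) - 3731/1972 = (1/23)*(-1/970) - 3731/1972 = -1/22310 - 3731/1972 = -41620291/21997660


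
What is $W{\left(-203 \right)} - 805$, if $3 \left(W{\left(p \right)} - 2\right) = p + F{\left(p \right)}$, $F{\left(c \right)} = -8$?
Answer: $- \frac{2620}{3} \approx -873.33$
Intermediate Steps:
$W{\left(p \right)} = - \frac{2}{3} + \frac{p}{3}$ ($W{\left(p \right)} = 2 + \frac{p - 8}{3} = 2 + \frac{-8 + p}{3} = 2 + \left(- \frac{8}{3} + \frac{p}{3}\right) = - \frac{2}{3} + \frac{p}{3}$)
$W{\left(-203 \right)} - 805 = \left(- \frac{2}{3} + \frac{1}{3} \left(-203\right)\right) - 805 = \left(- \frac{2}{3} - \frac{203}{3}\right) - 805 = - \frac{205}{3} - 805 = - \frac{2620}{3}$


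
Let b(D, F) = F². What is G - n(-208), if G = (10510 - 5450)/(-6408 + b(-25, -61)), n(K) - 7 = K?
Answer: 535027/2687 ≈ 199.12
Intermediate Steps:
n(K) = 7 + K
G = -5060/2687 (G = (10510 - 5450)/(-6408 + (-61)²) = 5060/(-6408 + 3721) = 5060/(-2687) = 5060*(-1/2687) = -5060/2687 ≈ -1.8831)
G - n(-208) = -5060/2687 - (7 - 208) = -5060/2687 - 1*(-201) = -5060/2687 + 201 = 535027/2687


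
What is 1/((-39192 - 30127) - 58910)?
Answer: -1/128229 ≈ -7.7985e-6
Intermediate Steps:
1/((-39192 - 30127) - 58910) = 1/(-69319 - 58910) = 1/(-128229) = -1/128229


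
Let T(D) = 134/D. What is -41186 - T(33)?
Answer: -1359272/33 ≈ -41190.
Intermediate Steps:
-41186 - T(33) = -41186 - 134/33 = -1359272/33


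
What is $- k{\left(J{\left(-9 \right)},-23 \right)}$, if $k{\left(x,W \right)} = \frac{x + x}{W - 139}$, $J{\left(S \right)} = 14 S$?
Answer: $- \frac{14}{9} \approx -1.5556$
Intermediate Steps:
$k{\left(x,W \right)} = \frac{2 x}{-139 + W}$
$- k{\left(J{\left(-9 \right)},-23 \right)} = - \frac{2 \cdot 14 \left(-9\right)}{-139 - 23} = - \frac{2 \left(-126\right)}{-162} = - \frac{2 \left(-126\right) \left(-1\right)}{162} = \left(-1\right) \frac{14}{9} = - \frac{14}{9}$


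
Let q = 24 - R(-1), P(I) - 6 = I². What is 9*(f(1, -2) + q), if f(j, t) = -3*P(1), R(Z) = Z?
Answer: 36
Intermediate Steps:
P(I) = 6 + I²
q = 25 (q = 24 - 1*(-1) = 24 + 1 = 25)
f(j, t) = -21 (f(j, t) = -3*(6 + 1²) = -3*(6 + 1) = -3*7 = -21)
9*(f(1, -2) + q) = 9*(-21 + 25) = 9*4 = 36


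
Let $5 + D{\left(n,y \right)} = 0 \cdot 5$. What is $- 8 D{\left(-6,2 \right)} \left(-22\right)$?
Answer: $-880$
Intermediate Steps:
$D{\left(n,y \right)} = -5$ ($D{\left(n,y \right)} = -5 + 0 \cdot 5 = -5 + 0 = -5$)
$- 8 D{\left(-6,2 \right)} \left(-22\right) = \left(-8\right) \left(-5\right) \left(-22\right) = 40 \left(-22\right) = -880$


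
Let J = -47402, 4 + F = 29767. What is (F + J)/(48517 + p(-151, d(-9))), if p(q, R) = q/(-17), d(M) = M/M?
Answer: -299863/824940 ≈ -0.36350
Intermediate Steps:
F = 29763 (F = -4 + 29767 = 29763)
d(M) = 1
p(q, R) = -q/17 (p(q, R) = q*(-1/17) = -q/17)
(F + J)/(48517 + p(-151, d(-9))) = (29763 - 47402)/(48517 - 1/17*(-151)) = -17639/(48517 + 151/17) = -17639/824940/17 = -17639*17/824940 = -299863/824940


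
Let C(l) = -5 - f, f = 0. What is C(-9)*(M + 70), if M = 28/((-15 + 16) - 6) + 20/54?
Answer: -8744/27 ≈ -323.85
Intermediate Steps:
M = -706/135 (M = 28/(1 - 6) + 20*(1/54) = 28/(-5) + 10/27 = 28*(-1/5) + 10/27 = -28/5 + 10/27 = -706/135 ≈ -5.2296)
C(l) = -5 (C(l) = -5 - 1*0 = -5 + 0 = -5)
C(-9)*(M + 70) = -5*(-706/135 + 70) = -5*8744/135 = -8744/27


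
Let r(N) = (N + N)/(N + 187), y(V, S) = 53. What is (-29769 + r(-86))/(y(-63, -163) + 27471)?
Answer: -3006841/2779924 ≈ -1.0816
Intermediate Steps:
r(N) = 2*N/(187 + N) (r(N) = (2*N)/(187 + N) = 2*N/(187 + N))
(-29769 + r(-86))/(y(-63, -163) + 27471) = (-29769 + 2*(-86)/(187 - 86))/(53 + 27471) = (-29769 + 2*(-86)/101)/27524 = (-29769 + 2*(-86)*(1/101))*(1/27524) = (-29769 - 172/101)*(1/27524) = -3006841/101*1/27524 = -3006841/2779924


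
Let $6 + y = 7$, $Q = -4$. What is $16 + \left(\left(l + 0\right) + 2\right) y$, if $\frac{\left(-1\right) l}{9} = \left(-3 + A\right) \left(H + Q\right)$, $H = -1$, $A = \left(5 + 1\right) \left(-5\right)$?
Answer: $-1467$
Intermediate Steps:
$A = -30$ ($A = 6 \left(-5\right) = -30$)
$y = 1$ ($y = -6 + 7 = 1$)
$l = -1485$ ($l = - 9 \left(-3 - 30\right) \left(-1 - 4\right) = - 9 \left(\left(-33\right) \left(-5\right)\right) = \left(-9\right) 165 = -1485$)
$16 + \left(\left(l + 0\right) + 2\right) y = 16 + \left(\left(-1485 + 0\right) + 2\right) 1 = 16 + \left(-1485 + 2\right) 1 = 16 - 1483 = -1467$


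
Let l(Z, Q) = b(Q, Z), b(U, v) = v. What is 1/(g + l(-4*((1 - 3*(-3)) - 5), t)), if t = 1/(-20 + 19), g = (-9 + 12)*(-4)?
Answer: -1/32 ≈ -0.031250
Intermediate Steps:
g = -12 (g = 3*(-4) = -12)
t = -1 (t = 1/(-1) = -1)
l(Z, Q) = Z
1/(g + l(-4*((1 - 3*(-3)) - 5), t)) = 1/(-12 - 4*((1 - 3*(-3)) - 5)) = 1/(-12 - 4*((1 + 9) - 5)) = 1/(-12 - 4*(10 - 5)) = 1/(-12 - 4*5) = 1/(-12 - 20) = 1/(-32) = -1/32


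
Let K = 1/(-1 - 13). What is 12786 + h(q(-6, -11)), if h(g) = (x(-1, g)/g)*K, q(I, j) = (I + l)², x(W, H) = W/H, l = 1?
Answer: 111877501/8750 ≈ 12786.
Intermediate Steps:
q(I, j) = (1 + I)² (q(I, j) = (I + 1)² = (1 + I)²)
K = -1/14 (K = 1/(-14) = -1/14 ≈ -0.071429)
h(g) = 1/(14*g²) (h(g) = ((-1/g)/g)*(-1/14) = -1/g²*(-1/14) = 1/(14*g²))
12786 + h(q(-6, -11)) = 12786 + 1/(14*((1 - 6)²)²) = 12786 + 1/(14*((-5)²)²) = 12786 + (1/14)/25² = 12786 + (1/14)*(1/625) = 12786 + 1/8750 = 111877501/8750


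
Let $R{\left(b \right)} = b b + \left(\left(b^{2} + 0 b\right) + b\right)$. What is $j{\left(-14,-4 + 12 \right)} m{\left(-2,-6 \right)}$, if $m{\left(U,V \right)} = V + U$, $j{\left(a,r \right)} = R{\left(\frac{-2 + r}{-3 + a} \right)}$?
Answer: $\frac{240}{289} \approx 0.83045$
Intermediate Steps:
$R{\left(b \right)} = b + 2 b^{2}$ ($R{\left(b \right)} = b^{2} + \left(\left(b^{2} + 0\right) + b\right) = b^{2} + \left(b^{2} + b\right) = b^{2} + \left(b + b^{2}\right) = b + 2 b^{2}$)
$j{\left(a,r \right)} = \frac{\left(1 + \frac{2 \left(-2 + r\right)}{-3 + a}\right) \left(-2 + r\right)}{-3 + a}$ ($j{\left(a,r \right)} = \frac{-2 + r}{-3 + a} \left(1 + 2 \frac{-2 + r}{-3 + a}\right) = \frac{-2 + r}{-3 + a} \left(1 + \frac{2 \left(-2 + r\right)}{-3 + a}\right) = \frac{\left(1 + \frac{2 \left(-2 + r\right)}{-3 + a}\right) \left(-2 + r\right)}{-3 + a}$)
$m{\left(U,V \right)} = U + V$
$j{\left(-14,-4 + 12 \right)} m{\left(-2,-6 \right)} = \frac{\left(-2 + \left(-4 + 12\right)\right) \left(-7 - 14 + 2 \left(-4 + 12\right)\right)}{\left(-3 - 14\right)^{2}} \left(-2 - 6\right) = \frac{\left(-2 + 8\right) \left(-7 - 14 + 2 \cdot 8\right)}{289} \left(-8\right) = \frac{1}{289} \cdot 6 \left(-7 - 14 + 16\right) \left(-8\right) = \frac{1}{289} \cdot 6 \left(-5\right) \left(-8\right) = \left(- \frac{30}{289}\right) \left(-8\right) = \frac{240}{289}$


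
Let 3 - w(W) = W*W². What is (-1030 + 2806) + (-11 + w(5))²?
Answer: 19465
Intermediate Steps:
w(W) = 3 - W³ (w(W) = 3 - W*W² = 3 - W³)
(-1030 + 2806) + (-11 + w(5))² = (-1030 + 2806) + (-11 + (3 - 1*5³))² = 1776 + (-11 + (3 - 1*125))² = 1776 + (-11 + (3 - 125))² = 1776 + (-11 - 122)² = 1776 + (-133)² = 1776 + 17689 = 19465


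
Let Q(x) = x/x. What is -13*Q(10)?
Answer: -13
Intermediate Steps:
Q(x) = 1
-13*Q(10) = -13*1 = -13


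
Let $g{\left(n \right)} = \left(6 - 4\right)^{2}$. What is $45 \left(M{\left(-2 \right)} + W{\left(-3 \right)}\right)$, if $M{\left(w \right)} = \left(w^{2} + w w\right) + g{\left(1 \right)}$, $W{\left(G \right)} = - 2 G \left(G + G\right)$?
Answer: $-1080$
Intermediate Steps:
$g{\left(n \right)} = 4$ ($g{\left(n \right)} = 2^{2} = 4$)
$W{\left(G \right)} = - 4 G^{2}$ ($W{\left(G \right)} = - 2 G 2 G = - 4 G^{2}$)
$M{\left(w \right)} = 4 + 2 w^{2}$ ($M{\left(w \right)} = \left(w^{2} + w w\right) + 4 = \left(w^{2} + w^{2}\right) + 4 = 2 w^{2} + 4 = 4 + 2 w^{2}$)
$45 \left(M{\left(-2 \right)} + W{\left(-3 \right)}\right) = 45 \left(\left(4 + 2 \left(-2\right)^{2}\right) - 4 \left(-3\right)^{2}\right) = 45 \left(\left(4 + 2 \cdot 4\right) - 36\right) = 45 \left(\left(4 + 8\right) - 36\right) = 45 \left(12 - 36\right) = 45 \left(-24\right) = -1080$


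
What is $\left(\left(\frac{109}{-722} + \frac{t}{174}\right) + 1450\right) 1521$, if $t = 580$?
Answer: $\frac{1595829651}{722} \approx 2.2103 \cdot 10^{6}$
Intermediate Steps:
$\left(\left(\frac{109}{-722} + \frac{t}{174}\right) + 1450\right) 1521 = \left(\left(\frac{109}{-722} + \frac{580}{174}\right) + 1450\right) 1521 = \left(\left(109 \left(- \frac{1}{722}\right) + 580 \cdot \frac{1}{174}\right) + 1450\right) 1521 = \left(\left(- \frac{109}{722} + \frac{10}{3}\right) + 1450\right) 1521 = \left(\frac{6893}{2166} + 1450\right) 1521 = \frac{3147593}{2166} \cdot 1521 = \frac{1595829651}{722}$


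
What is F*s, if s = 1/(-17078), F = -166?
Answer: 83/8539 ≈ 0.0097201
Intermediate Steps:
s = -1/17078 ≈ -5.8555e-5
F*s = -166*(-1/17078) = 83/8539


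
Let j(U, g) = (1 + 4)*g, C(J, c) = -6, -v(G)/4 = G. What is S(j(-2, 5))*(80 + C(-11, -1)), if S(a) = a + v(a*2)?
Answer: -12950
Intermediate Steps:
v(G) = -4*G
j(U, g) = 5*g
S(a) = -7*a (S(a) = a - 4*a*2 = a - 8*a = -7*a)
S(j(-2, 5))*(80 + C(-11, -1)) = (-35*5)*(80 - 6) = -7*25*74 = -175*74 = -12950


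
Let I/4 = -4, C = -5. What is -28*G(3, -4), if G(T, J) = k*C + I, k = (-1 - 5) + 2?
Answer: -112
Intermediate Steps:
k = -4 (k = -6 + 2 = -4)
I = -16 (I = 4*(-4) = -16)
G(T, J) = 4 (G(T, J) = -4*(-5) - 16 = 20 - 16 = 4)
-28*G(3, -4) = -28*4 = -112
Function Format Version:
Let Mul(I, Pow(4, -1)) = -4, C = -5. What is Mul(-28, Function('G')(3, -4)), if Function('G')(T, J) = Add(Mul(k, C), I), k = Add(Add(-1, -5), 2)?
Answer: -112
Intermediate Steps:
k = -4 (k = Add(-6, 2) = -4)
I = -16 (I = Mul(4, -4) = -16)
Function('G')(T, J) = 4 (Function('G')(T, J) = Add(Mul(-4, -5), -16) = Add(20, -16) = 4)
Mul(-28, Function('G')(3, -4)) = Mul(-28, 4) = -112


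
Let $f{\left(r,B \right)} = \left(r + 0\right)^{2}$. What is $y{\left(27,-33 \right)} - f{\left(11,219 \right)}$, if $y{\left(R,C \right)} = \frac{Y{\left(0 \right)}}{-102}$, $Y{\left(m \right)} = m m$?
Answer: $-121$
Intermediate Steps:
$Y{\left(m \right)} = m^{2}$
$f{\left(r,B \right)} = r^{2}$
$y{\left(R,C \right)} = 0$ ($y{\left(R,C \right)} = \frac{0^{2}}{-102} = 0 \left(- \frac{1}{102}\right) = 0$)
$y{\left(27,-33 \right)} - f{\left(11,219 \right)} = 0 - 11^{2} = 0 - 121 = -121$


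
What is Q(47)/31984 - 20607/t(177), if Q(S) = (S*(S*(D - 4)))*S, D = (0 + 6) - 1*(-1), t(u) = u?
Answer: -201321425/1887056 ≈ -106.69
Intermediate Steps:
D = 7 (D = 6 + 1 = 7)
Q(S) = 3*S³ (Q(S) = (S*(S*(7 - 4)))*S = (S*(S*3))*S = (S*(3*S))*S = (3*S²)*S = 3*S³)
Q(47)/31984 - 20607/t(177) = (3*47³)/31984 - 20607/177 = (3*103823)*(1/31984) - 20607*1/177 = 311469*(1/31984) - 6869/59 = 311469/31984 - 6869/59 = -201321425/1887056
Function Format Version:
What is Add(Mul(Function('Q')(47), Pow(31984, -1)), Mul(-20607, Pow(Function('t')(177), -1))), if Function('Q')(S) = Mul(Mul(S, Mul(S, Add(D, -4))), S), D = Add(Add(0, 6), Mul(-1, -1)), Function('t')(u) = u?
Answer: Rational(-201321425, 1887056) ≈ -106.69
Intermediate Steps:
D = 7 (D = Add(6, 1) = 7)
Function('Q')(S) = Mul(3, Pow(S, 3)) (Function('Q')(S) = Mul(Mul(S, Mul(S, Add(7, -4))), S) = Mul(Mul(S, Mul(S, 3)), S) = Mul(Mul(S, Mul(3, S)), S) = Mul(Mul(3, Pow(S, 2)), S) = Mul(3, Pow(S, 3)))
Add(Mul(Function('Q')(47), Pow(31984, -1)), Mul(-20607, Pow(Function('t')(177), -1))) = Add(Mul(Mul(3, Pow(47, 3)), Pow(31984, -1)), Mul(-20607, Pow(177, -1))) = Add(Mul(Mul(3, 103823), Rational(1, 31984)), Mul(-20607, Rational(1, 177))) = Add(Mul(311469, Rational(1, 31984)), Rational(-6869, 59)) = Add(Rational(311469, 31984), Rational(-6869, 59)) = Rational(-201321425, 1887056)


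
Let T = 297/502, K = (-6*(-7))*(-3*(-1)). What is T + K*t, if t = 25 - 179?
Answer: -9740511/502 ≈ -19403.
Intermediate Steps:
t = -154
K = 126 (K = 42*3 = 126)
T = 297/502 (T = 297*(1/502) = 297/502 ≈ 0.59163)
T + K*t = 297/502 + 126*(-154) = 297/502 - 19404 = -9740511/502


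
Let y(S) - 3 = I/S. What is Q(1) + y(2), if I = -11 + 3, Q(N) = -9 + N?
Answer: -9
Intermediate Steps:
I = -8
y(S) = 3 - 8/S
Q(1) + y(2) = (-9 + 1) + (3 - 8/2) = -8 + (3 - 8*1/2) = -8 + (3 - 4) = -8 - 1 = -9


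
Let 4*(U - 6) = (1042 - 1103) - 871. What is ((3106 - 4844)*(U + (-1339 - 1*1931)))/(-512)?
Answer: -3038893/256 ≈ -11871.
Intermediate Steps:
U = -227 (U = 6 + ((1042 - 1103) - 871)/4 = 6 + (-61 - 871)/4 = 6 + (1/4)*(-932) = 6 - 233 = -227)
((3106 - 4844)*(U + (-1339 - 1*1931)))/(-512) = ((3106 - 4844)*(-227 + (-1339 - 1*1931)))/(-512) = -1738*(-227 + (-1339 - 1931))*(-1/512) = -1738*(-227 - 3270)*(-1/512) = -1738*(-3497)*(-1/512) = 6077786*(-1/512) = -3038893/256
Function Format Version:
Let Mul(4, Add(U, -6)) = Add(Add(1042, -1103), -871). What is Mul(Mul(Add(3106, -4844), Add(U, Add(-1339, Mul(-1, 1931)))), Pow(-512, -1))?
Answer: Rational(-3038893, 256) ≈ -11871.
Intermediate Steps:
U = -227 (U = Add(6, Mul(Rational(1, 4), Add(Add(1042, -1103), -871))) = Add(6, Mul(Rational(1, 4), Add(-61, -871))) = Add(6, Mul(Rational(1, 4), -932)) = Add(6, -233) = -227)
Mul(Mul(Add(3106, -4844), Add(U, Add(-1339, Mul(-1, 1931)))), Pow(-512, -1)) = Mul(Mul(Add(3106, -4844), Add(-227, Add(-1339, Mul(-1, 1931)))), Pow(-512, -1)) = Mul(Mul(-1738, Add(-227, Add(-1339, -1931))), Rational(-1, 512)) = Mul(Mul(-1738, Add(-227, -3270)), Rational(-1, 512)) = Mul(Mul(-1738, -3497), Rational(-1, 512)) = Mul(6077786, Rational(-1, 512)) = Rational(-3038893, 256)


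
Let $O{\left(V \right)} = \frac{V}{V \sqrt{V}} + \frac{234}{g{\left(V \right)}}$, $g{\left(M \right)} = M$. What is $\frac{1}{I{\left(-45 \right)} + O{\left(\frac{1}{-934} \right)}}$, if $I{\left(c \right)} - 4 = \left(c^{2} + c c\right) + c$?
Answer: $\frac{i}{\sqrt{934} - 214547 i} \approx -4.661 \cdot 10^{-6} + 6.6394 \cdot 10^{-10} i$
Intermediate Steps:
$O{\left(V \right)} = \frac{1}{\sqrt{V}} + \frac{234}{V}$ ($O{\left(V \right)} = \frac{V}{V \sqrt{V}} + \frac{234}{V} = \frac{V}{V^{\frac{3}{2}}} + \frac{234}{V} = \frac{1}{\sqrt{V}} + \frac{234}{V}$)
$I{\left(c \right)} = 4 + c + 2 c^{2}$ ($I{\left(c \right)} = 4 + \left(\left(c^{2} + c c\right) + c\right) = 4 + \left(\left(c^{2} + c^{2}\right) + c\right) = 4 + \left(2 c^{2} + c\right) = 4 + \left(c + 2 c^{2}\right) = 4 + c + 2 c^{2}$)
$\frac{1}{I{\left(-45 \right)} + O{\left(\frac{1}{-934} \right)}} = \frac{1}{\left(4 - 45 + 2 \left(-45\right)^{2}\right) + \left(\frac{1}{\sqrt{\frac{1}{-934}}} + \frac{234}{\frac{1}{-934}}\right)} = \frac{1}{\left(4 - 45 + 2 \cdot 2025\right) + \left(\frac{1}{\sqrt{- \frac{1}{934}}} + \frac{234}{- \frac{1}{934}}\right)} = \frac{1}{\left(4 - 45 + 4050\right) + \left(- i \sqrt{934} + 234 \left(-934\right)\right)} = \frac{1}{4009 - \left(218556 + i \sqrt{934}\right)} = \frac{1}{-214547 - i \sqrt{934}}$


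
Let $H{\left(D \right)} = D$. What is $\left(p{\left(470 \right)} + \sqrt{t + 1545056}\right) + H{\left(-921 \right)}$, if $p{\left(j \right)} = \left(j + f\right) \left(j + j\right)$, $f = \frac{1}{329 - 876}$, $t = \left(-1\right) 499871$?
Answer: $\frac{241159873}{547} + \sqrt{1045185} \approx 4.419 \cdot 10^{5}$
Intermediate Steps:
$t = -499871$
$f = - \frac{1}{547}$ ($f = \frac{1}{-547} = - \frac{1}{547} \approx -0.0018282$)
$p{\left(j \right)} = 2 j \left(- \frac{1}{547} + j\right)$ ($p{\left(j \right)} = \left(j - \frac{1}{547}\right) \left(j + j\right) = \left(- \frac{1}{547} + j\right) 2 j = 2 j \left(- \frac{1}{547} + j\right)$)
$\left(p{\left(470 \right)} + \sqrt{t + 1545056}\right) + H{\left(-921 \right)} = \left(\frac{2}{547} \cdot 470 \left(-1 + 547 \cdot 470\right) + \sqrt{-499871 + 1545056}\right) - 921 = \left(\frac{2}{547} \cdot 470 \left(-1 + 257090\right) + \sqrt{1045185}\right) - 921 = \left(\frac{2}{547} \cdot 470 \cdot 257089 + \sqrt{1045185}\right) - 921 = \left(\frac{241663660}{547} + \sqrt{1045185}\right) - 921 = \frac{241159873}{547} + \sqrt{1045185}$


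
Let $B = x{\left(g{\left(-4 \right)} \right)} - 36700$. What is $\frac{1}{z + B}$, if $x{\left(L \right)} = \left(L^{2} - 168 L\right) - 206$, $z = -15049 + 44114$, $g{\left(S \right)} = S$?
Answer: $- \frac{1}{7153} \approx -0.0001398$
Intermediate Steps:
$z = 29065$
$x{\left(L \right)} = -206 + L^{2} - 168 L$
$B = -36218$ ($B = \left(-206 + \left(-4\right)^{2} - -672\right) - 36700 = \left(-206 + 16 + 672\right) - 36700 = 482 - 36700 = -36218$)
$\frac{1}{z + B} = \frac{1}{29065 - 36218} = \frac{1}{-7153} = - \frac{1}{7153}$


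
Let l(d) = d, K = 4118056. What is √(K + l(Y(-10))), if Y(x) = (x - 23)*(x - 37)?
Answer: √4119607 ≈ 2029.7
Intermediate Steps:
Y(x) = (-37 + x)*(-23 + x) (Y(x) = (-23 + x)*(-37 + x) = (-37 + x)*(-23 + x))
√(K + l(Y(-10))) = √(4118056 + (851 + (-10)² - 60*(-10))) = √(4118056 + (851 + 100 + 600)) = √(4118056 + 1551) = √4119607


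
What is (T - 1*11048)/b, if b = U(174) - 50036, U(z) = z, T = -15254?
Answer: 13151/24931 ≈ 0.52750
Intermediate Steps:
b = -49862 (b = 174 - 50036 = -49862)
(T - 1*11048)/b = (-15254 - 1*11048)/(-49862) = (-15254 - 11048)*(-1/49862) = -26302*(-1/49862) = 13151/24931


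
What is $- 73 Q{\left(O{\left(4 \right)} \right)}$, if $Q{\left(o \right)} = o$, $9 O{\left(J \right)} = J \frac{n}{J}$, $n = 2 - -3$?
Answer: $- \frac{365}{9} \approx -40.556$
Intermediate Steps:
$n = 5$ ($n = 2 + 3 = 5$)
$O{\left(J \right)} = \frac{5}{9}$ ($O{\left(J \right)} = \frac{J \frac{5}{J}}{9} = \frac{1}{9} \cdot 5 = \frac{5}{9}$)
$- 73 Q{\left(O{\left(4 \right)} \right)} = \left(-73\right) \frac{5}{9} = - \frac{365}{9}$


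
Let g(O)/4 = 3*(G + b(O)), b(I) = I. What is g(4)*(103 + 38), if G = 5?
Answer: 15228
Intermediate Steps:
g(O) = 60 + 12*O (g(O) = 4*(3*(5 + O)) = 4*(15 + 3*O) = 60 + 12*O)
g(4)*(103 + 38) = (60 + 12*4)*(103 + 38) = (60 + 48)*141 = 108*141 = 15228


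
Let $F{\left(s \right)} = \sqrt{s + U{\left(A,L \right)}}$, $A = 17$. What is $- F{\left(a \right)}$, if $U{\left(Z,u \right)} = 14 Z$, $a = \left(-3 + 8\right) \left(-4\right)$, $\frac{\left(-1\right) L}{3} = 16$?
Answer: $- \sqrt{218} \approx -14.765$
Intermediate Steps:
$L = -48$ ($L = \left(-3\right) 16 = -48$)
$a = -20$ ($a = 5 \left(-4\right) = -20$)
$F{\left(s \right)} = \sqrt{238 + s}$ ($F{\left(s \right)} = \sqrt{s + 14 \cdot 17} = \sqrt{s + 238} = \sqrt{238 + s}$)
$- F{\left(a \right)} = - \sqrt{238 - 20} = - \sqrt{218}$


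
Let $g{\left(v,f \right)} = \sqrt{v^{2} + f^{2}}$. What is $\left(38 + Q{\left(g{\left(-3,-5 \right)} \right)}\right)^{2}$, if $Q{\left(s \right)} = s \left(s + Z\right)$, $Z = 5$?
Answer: $6034 + 720 \sqrt{34} \approx 10232.0$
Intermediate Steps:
$g{\left(v,f \right)} = \sqrt{f^{2} + v^{2}}$
$Q{\left(s \right)} = s \left(5 + s\right)$ ($Q{\left(s \right)} = s \left(s + 5\right) = s \left(5 + s\right)$)
$\left(38 + Q{\left(g{\left(-3,-5 \right)} \right)}\right)^{2} = \left(38 + \sqrt{\left(-5\right)^{2} + \left(-3\right)^{2}} \left(5 + \sqrt{\left(-5\right)^{2} + \left(-3\right)^{2}}\right)\right)^{2} = \left(38 + \sqrt{25 + 9} \left(5 + \sqrt{25 + 9}\right)\right)^{2} = \left(38 + \sqrt{34} \left(5 + \sqrt{34}\right)\right)^{2}$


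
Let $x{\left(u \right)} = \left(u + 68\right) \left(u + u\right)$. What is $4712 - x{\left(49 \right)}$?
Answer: $-6754$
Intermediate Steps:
$x{\left(u \right)} = 2 u \left(68 + u\right)$ ($x{\left(u \right)} = \left(68 + u\right) 2 u = 2 u \left(68 + u\right)$)
$4712 - x{\left(49 \right)} = 4712 - 2 \cdot 49 \left(68 + 49\right) = 4712 - 2 \cdot 49 \cdot 117 = 4712 - 11466 = -6754$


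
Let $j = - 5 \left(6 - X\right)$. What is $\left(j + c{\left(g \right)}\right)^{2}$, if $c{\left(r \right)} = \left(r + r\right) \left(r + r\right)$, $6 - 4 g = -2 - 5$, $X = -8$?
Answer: $\frac{12321}{16} \approx 770.06$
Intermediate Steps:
$g = \frac{13}{4}$ ($g = \frac{3}{2} - \frac{-2 - 5}{4} = \frac{3}{2} - - \frac{7}{4} = \frac{3}{2} + \frac{7}{4} = \frac{13}{4} \approx 3.25$)
$j = -70$ ($j = - 5 \left(6 - -8\right) = - 5 \left(6 + 8\right) = \left(-5\right) 14 = -70$)
$c{\left(r \right)} = 4 r^{2}$ ($c{\left(r \right)} = 2 r 2 r = 4 r^{2}$)
$\left(j + c{\left(g \right)}\right)^{2} = \left(-70 + 4 \left(\frac{13}{4}\right)^{2}\right)^{2} = \left(-70 + 4 \cdot \frac{169}{16}\right)^{2} = \left(-70 + \frac{169}{4}\right)^{2} = \left(- \frac{111}{4}\right)^{2} = \frac{12321}{16}$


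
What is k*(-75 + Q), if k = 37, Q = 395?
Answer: 11840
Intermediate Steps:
k*(-75 + Q) = 37*(-75 + 395) = 37*320 = 11840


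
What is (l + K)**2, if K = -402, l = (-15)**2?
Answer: 31329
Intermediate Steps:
l = 225
(l + K)**2 = (225 - 402)**2 = (-177)**2 = 31329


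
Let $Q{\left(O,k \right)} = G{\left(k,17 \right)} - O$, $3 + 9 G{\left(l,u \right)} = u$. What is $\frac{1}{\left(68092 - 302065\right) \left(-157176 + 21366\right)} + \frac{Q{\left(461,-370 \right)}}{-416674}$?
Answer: $\frac{3649812198406}{3310045040142405} \approx 0.0011026$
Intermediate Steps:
$G{\left(l,u \right)} = - \frac{1}{3} + \frac{u}{9}$
$Q{\left(O,k \right)} = \frac{14}{9} - O$ ($Q{\left(O,k \right)} = \left(- \frac{1}{3} + \frac{1}{9} \cdot 17\right) - O = \left(- \frac{1}{3} + \frac{17}{9}\right) - O = \frac{14}{9} - O$)
$\frac{1}{\left(68092 - 302065\right) \left(-157176 + 21366\right)} + \frac{Q{\left(461,-370 \right)}}{-416674} = \frac{1}{\left(68092 - 302065\right) \left(-157176 + 21366\right)} + \frac{\frac{14}{9} - 461}{-416674} = \frac{1}{\left(-233973\right) \left(-135810\right)} + \left(\frac{14}{9} - 461\right) \left(- \frac{1}{416674}\right) = \left(- \frac{1}{233973}\right) \left(- \frac{1}{135810}\right) - - \frac{4135}{3750066} = \frac{1}{31775873130} + \frac{4135}{3750066} = \frac{3649812198406}{3310045040142405}$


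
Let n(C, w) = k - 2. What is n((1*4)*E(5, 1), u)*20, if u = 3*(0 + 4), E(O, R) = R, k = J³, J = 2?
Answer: 120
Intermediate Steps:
k = 8 (k = 2³ = 8)
u = 12 (u = 3*4 = 12)
n(C, w) = 6 (n(C, w) = 8 - 2 = 6)
n((1*4)*E(5, 1), u)*20 = 6*20 = 120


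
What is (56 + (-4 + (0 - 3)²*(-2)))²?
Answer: 1156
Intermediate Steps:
(56 + (-4 + (0 - 3)²*(-2)))² = (56 + (-4 + (-3)²*(-2)))² = (56 + (-4 + 9*(-2)))² = (56 + (-4 - 18))² = (56 - 22)² = 34² = 1156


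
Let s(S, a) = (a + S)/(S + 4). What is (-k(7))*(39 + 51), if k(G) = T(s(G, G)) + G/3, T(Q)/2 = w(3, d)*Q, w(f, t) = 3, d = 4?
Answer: -9870/11 ≈ -897.27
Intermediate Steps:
s(S, a) = (S + a)/(4 + S)
T(Q) = 6*Q (T(Q) = 2*(3*Q) = 6*Q)
k(G) = G/3 + 12*G/(4 + G) (k(G) = 6*((G + G)/(4 + G)) + G/3 = 6*((2*G)/(4 + G)) + G*(1/3) = 6*(2*G/(4 + G)) + G/3 = 12*G/(4 + G) + G/3 = G/3 + 12*G/(4 + G))
(-k(7))*(39 + 51) = (-7*(40 + 7)/(3*(4 + 7)))*(39 + 51) = -7*47/(3*11)*90 = -1*329/33*90 = -329/33*90 = -9870/11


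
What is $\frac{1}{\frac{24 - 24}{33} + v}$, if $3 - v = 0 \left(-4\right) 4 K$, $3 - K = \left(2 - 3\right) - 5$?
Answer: $\frac{1}{3} \approx 0.33333$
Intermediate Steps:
$K = 9$ ($K = 3 - \left(\left(2 - 3\right) - 5\right) = 3 - \left(-1 - 5\right) = 3 - -6 = 3 + 6 = 9$)
$v = 3$ ($v = 3 - 0 \left(-4\right) 4 \cdot 9 = 3 - 0 \cdot 4 \cdot 9 = 3 - 0 \cdot 9 = 3 - 0 = 3 + 0 = 3$)
$\frac{1}{\frac{24 - 24}{33} + v} = \frac{1}{\frac{24 - 24}{33} + 3} = \frac{1}{\frac{1}{33} \cdot 0 + 3} = \frac{1}{0 + 3} = \frac{1}{3}$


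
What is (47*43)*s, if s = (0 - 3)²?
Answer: 18189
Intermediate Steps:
s = 9 (s = (-3)² = 9)
(47*43)*s = (47*43)*9 = 2021*9 = 18189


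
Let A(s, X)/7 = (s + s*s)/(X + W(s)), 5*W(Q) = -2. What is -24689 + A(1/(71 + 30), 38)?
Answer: -23674132181/958894 ≈ -24689.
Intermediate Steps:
W(Q) = -2/5 (W(Q) = (1/5)*(-2) = -2/5)
A(s, X) = 7*(s + s**2)/(-2/5 + X) (A(s, X) = 7*((s + s*s)/(X - 2/5)) = 7*((s + s**2)/(-2/5 + X)) = 7*(s + s**2)/(-2/5 + X))
-24689 + A(1/(71 + 30), 38) = -24689 + 35*(1 + 1/(71 + 30))/((71 + 30)*(-2 + 5*38)) = -24689 + 35*(1 + 1/101)/(101*(-2 + 190)) = -24689 + 35*(1/101)*(1 + 1/101)/188 = -24689 + 35*(1/101)*(1/188)*(102/101) = -24689 + 1785/958894 = -23674132181/958894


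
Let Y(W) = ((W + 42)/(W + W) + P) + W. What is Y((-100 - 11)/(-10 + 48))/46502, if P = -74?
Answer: -29389/16345453 ≈ -0.0017980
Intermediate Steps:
Y(W) = -74 + W + (42 + W)/(2*W) (Y(W) = ((W + 42)/(W + W) - 74) + W = ((42 + W)/((2*W)) - 74) + W = ((42 + W)*(1/(2*W)) - 74) + W = ((42 + W)/(2*W) - 74) + W = (-74 + (42 + W)/(2*W)) + W = -74 + W + (42 + W)/(2*W))
Y((-100 - 11)/(-10 + 48))/46502 = (-147/2 + (-100 - 11)/(-10 + 48) + 21/(((-100 - 11)/(-10 + 48))))/46502 = (-147/2 - 111/38 + 21/((-111/38)))*(1/46502) = (-147/2 - 111*1/38 + 21/((-111*1/38)))*(1/46502) = (-147/2 - 111/38 + 21/(-111/38))*(1/46502) = (-147/2 - 111/38 + 21*(-38/111))*(1/46502) = (-147/2 - 111/38 - 266/37)*(1/46502) = -58778/703*1/46502 = -29389/16345453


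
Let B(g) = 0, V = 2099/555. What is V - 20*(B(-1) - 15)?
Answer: 168599/555 ≈ 303.78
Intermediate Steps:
V = 2099/555 (V = 2099*(1/555) = 2099/555 ≈ 3.7820)
V - 20*(B(-1) - 15) = 2099/555 - 20*(0 - 15) = 2099/555 - 20*(-15) = 2099/555 + 300 = 168599/555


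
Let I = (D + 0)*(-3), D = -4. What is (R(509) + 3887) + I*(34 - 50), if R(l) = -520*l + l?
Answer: -260476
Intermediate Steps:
I = 12 (I = (-4 + 0)*(-3) = -4*(-3) = 12)
R(l) = -519*l
(R(509) + 3887) + I*(34 - 50) = (-519*509 + 3887) + 12*(34 - 50) = (-264171 + 3887) + 12*(-16) = -260284 - 192 = -260476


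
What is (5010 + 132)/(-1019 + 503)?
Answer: -857/86 ≈ -9.9651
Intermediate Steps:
(5010 + 132)/(-1019 + 503) = 5142/(-516) = 5142*(-1/516) = -857/86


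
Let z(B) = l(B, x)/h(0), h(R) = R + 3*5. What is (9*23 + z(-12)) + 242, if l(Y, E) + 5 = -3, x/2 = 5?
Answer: 6727/15 ≈ 448.47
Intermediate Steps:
h(R) = 15 + R (h(R) = R + 15 = 15 + R)
x = 10 (x = 2*5 = 10)
l(Y, E) = -8 (l(Y, E) = -5 - 3 = -8)
z(B) = -8/15 (z(B) = -8/(15 + 0) = -8/15)
(9*23 + z(-12)) + 242 = (9*23 - 8/15) + 242 = (207 - 8/15) + 242 = 3097/15 + 242 = 6727/15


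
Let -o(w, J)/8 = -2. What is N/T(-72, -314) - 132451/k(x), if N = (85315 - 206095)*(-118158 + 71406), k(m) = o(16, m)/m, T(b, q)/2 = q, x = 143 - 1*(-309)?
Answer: -7996519751/628 ≈ -1.2733e+7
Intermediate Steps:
x = 452 (x = 143 + 309 = 452)
o(w, J) = 16 (o(w, J) = -8*(-2) = 16)
T(b, q) = 2*q
k(m) = 16/m
N = 5646706560 (N = -120780*(-46752) = 5646706560)
N/T(-72, -314) - 132451/k(x) = 5646706560/((2*(-314))) - 132451/(16/452) = 5646706560/(-628) - 132451/(16*(1/452)) = 5646706560*(-1/628) - 132451/4/113 = -1411676640/157 - 132451*113/4 = -1411676640/157 - 14966963/4 = -7996519751/628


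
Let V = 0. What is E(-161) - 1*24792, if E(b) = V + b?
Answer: -24953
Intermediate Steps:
E(b) = b (E(b) = 0 + b = b)
E(-161) - 1*24792 = -161 - 1*24792 = -161 - 24792 = -24953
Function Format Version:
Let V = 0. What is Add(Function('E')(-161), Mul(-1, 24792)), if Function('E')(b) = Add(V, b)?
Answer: -24953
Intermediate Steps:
Function('E')(b) = b (Function('E')(b) = Add(0, b) = b)
Add(Function('E')(-161), Mul(-1, 24792)) = Add(-161, Mul(-1, 24792)) = Add(-161, -24792) = -24953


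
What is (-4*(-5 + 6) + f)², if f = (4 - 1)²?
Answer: 25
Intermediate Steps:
f = 9 (f = 3² = 9)
(-4*(-5 + 6) + f)² = (-4*(-5 + 6) + 9)² = (-4*1 + 9)² = (-4 + 9)² = 5² = 25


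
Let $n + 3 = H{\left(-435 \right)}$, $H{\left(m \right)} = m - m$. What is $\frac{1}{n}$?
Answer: $- \frac{1}{3} \approx -0.33333$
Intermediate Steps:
$H{\left(m \right)} = 0$
$n = -3$ ($n = -3 + 0 = -3$)
$\frac{1}{n} = \frac{1}{-3} = - \frac{1}{3}$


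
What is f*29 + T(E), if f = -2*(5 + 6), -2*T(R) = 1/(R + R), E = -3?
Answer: -7655/12 ≈ -637.92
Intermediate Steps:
T(R) = -1/(4*R) (T(R) = -1/(2*(R + R)) = -1/(2*R)/2 = -1/(4*R))
f = -22 (f = -2*11 = -22)
f*29 + T(E) = -22*29 - ¼/(-3) = -638 - ¼*(-⅓) = -638 + 1/12 = -7655/12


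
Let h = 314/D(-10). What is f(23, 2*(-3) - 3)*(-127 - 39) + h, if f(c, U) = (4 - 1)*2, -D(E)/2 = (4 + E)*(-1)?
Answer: -6133/6 ≈ -1022.2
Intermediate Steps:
D(E) = 8 + 2*E (D(E) = -2*(4 + E)*(-1) = -2*(-4 - E) = 8 + 2*E)
h = -157/6 (h = 314/(8 + 2*(-10)) = 314/(8 - 20) = 314/(-12) = 314*(-1/12) = -157/6 ≈ -26.167)
f(c, U) = 6 (f(c, U) = 3*2 = 6)
f(23, 2*(-3) - 3)*(-127 - 39) + h = 6*(-127 - 39) - 157/6 = 6*(-166) - 157/6 = -996 - 157/6 = -6133/6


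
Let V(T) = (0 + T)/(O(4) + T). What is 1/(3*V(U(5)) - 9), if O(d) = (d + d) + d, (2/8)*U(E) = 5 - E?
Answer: -⅑ ≈ -0.11111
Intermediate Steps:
U(E) = 20 - 4*E (U(E) = 4*(5 - E) = 20 - 4*E)
O(d) = 3*d (O(d) = 2*d + d = 3*d)
V(T) = T/(12 + T) (V(T) = (0 + T)/(3*4 + T) = T/(12 + T))
1/(3*V(U(5)) - 9) = 1/(3*((20 - 4*5)/(12 + (20 - 4*5))) - 9) = 1/(3*((20 - 20)/(12 + (20 - 20))) - 9) = 1/(3*(0/(12 + 0)) - 9) = 1/(3*(0/12) - 9) = 1/(3*(0*(1/12)) - 9) = 1/(3*0 - 9) = 1/(0 - 9) = 1/(-9) = -⅑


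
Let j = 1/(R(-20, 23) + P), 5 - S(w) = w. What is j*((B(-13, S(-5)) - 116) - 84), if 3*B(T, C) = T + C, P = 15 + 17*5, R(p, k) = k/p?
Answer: -1340/659 ≈ -2.0334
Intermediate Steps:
S(w) = 5 - w
P = 100 (P = 15 + 85 = 100)
B(T, C) = C/3 + T/3 (B(T, C) = (T + C)/3 = (C + T)/3 = C/3 + T/3)
j = 20/1977 (j = 1/(23/(-20) + 100) = 1/(23*(-1/20) + 100) = 1/(-23/20 + 100) = 1/(1977/20) = 20/1977 ≈ 0.010116)
j*((B(-13, S(-5)) - 116) - 84) = 20*((((5 - 1*(-5))/3 + (⅓)*(-13)) - 116) - 84)/1977 = 20*((((5 + 5)/3 - 13/3) - 116) - 84)/1977 = 20*((((⅓)*10 - 13/3) - 116) - 84)/1977 = 20*(((10/3 - 13/3) - 116) - 84)/1977 = 20*((-1 - 116) - 84)/1977 = 20*(-117 - 84)/1977 = (20/1977)*(-201) = -1340/659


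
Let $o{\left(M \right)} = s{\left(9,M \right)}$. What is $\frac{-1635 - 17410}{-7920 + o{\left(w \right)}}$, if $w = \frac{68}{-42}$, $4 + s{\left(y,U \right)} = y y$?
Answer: $\frac{19045}{7843} \approx 2.4283$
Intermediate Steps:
$s{\left(y,U \right)} = -4 + y^{2}$ ($s{\left(y,U \right)} = -4 + y y = -4 + y^{2}$)
$w = - \frac{34}{21}$ ($w = 68 \left(- \frac{1}{42}\right) = - \frac{34}{21} \approx -1.619$)
$o{\left(M \right)} = 77$ ($o{\left(M \right)} = -4 + 9^{2} = -4 + 81 = 77$)
$\frac{-1635 - 17410}{-7920 + o{\left(w \right)}} = \frac{-1635 - 17410}{-7920 + 77} = - \frac{19045}{-7843} = \left(-19045\right) \left(- \frac{1}{7843}\right) = \frac{19045}{7843}$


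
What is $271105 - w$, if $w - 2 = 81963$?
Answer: $189140$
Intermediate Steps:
$w = 81965$ ($w = 2 + 81963 = 81965$)
$271105 - w = 271105 - 81965 = 189140$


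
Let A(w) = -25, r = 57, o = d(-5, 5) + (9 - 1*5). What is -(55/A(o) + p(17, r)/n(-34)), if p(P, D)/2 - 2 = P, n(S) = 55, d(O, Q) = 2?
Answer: 83/55 ≈ 1.5091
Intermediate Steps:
o = 6 (o = 2 + (9 - 1*5) = 2 + (9 - 5) = 2 + 4 = 6)
p(P, D) = 4 + 2*P
-(55/A(o) + p(17, r)/n(-34)) = -(55/(-25) + (4 + 2*17)/55) = -(55*(-1/25) + (4 + 34)*(1/55)) = -(-11/5 + 38*(1/55)) = -(-11/5 + 38/55) = -1*(-83/55) = 83/55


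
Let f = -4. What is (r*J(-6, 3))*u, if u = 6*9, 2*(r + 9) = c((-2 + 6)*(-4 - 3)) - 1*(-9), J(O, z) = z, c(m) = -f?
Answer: -405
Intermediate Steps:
c(m) = 4 (c(m) = -1*(-4) = 4)
r = -5/2 (r = -9 + (4 - 1*(-9))/2 = -9 + (4 + 9)/2 = -9 + (½)*13 = -9 + 13/2 = -5/2 ≈ -2.5000)
u = 54
(r*J(-6, 3))*u = -5/2*3*54 = -15/2*54 = -405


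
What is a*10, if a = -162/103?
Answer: -1620/103 ≈ -15.728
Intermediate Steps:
a = -162/103 (a = -162*1/103 = -162/103 ≈ -1.5728)
a*10 = -162/103*10 = -1620/103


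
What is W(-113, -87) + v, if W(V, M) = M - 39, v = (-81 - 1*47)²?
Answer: 16258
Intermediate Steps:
v = 16384 (v = (-81 - 47)² = (-128)² = 16384)
W(V, M) = -39 + M
W(-113, -87) + v = (-39 - 87) + 16384 = -126 + 16384 = 16258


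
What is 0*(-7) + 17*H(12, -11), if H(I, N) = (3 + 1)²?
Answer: 272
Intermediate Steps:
H(I, N) = 16 (H(I, N) = 4² = 16)
0*(-7) + 17*H(12, -11) = 0*(-7) + 17*16 = 0 + 272 = 272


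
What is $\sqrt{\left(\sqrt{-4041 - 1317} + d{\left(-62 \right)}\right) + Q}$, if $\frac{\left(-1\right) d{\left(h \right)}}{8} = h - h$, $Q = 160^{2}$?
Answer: $\sqrt{25600 + i \sqrt{5358}} \approx 160.0 + 0.229 i$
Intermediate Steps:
$Q = 25600$
$d{\left(h \right)} = 0$ ($d{\left(h \right)} = - 8 \left(h - h\right) = \left(-8\right) 0 = 0$)
$\sqrt{\left(\sqrt{-4041 - 1317} + d{\left(-62 \right)}\right) + Q} = \sqrt{\left(\sqrt{-4041 - 1317} + 0\right) + 25600} = \sqrt{\left(\sqrt{-5358} + 0\right) + 25600} = \sqrt{\left(i \sqrt{5358} + 0\right) + 25600} = \sqrt{i \sqrt{5358} + 25600} = \sqrt{25600 + i \sqrt{5358}}$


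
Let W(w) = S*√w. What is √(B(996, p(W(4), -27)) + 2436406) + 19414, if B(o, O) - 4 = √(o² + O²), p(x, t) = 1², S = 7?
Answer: 19414 + √(2436410 + √992017) ≈ 20975.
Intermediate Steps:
W(w) = 7*√w
p(x, t) = 1
B(o, O) = 4 + √(O² + o²) (B(o, O) = 4 + √(o² + O²) = 4 + √(O² + o²))
√(B(996, p(W(4), -27)) + 2436406) + 19414 = √((4 + √(1² + 996²)) + 2436406) + 19414 = √((4 + √(1 + 992016)) + 2436406) + 19414 = √((4 + √992017) + 2436406) + 19414 = √(2436410 + √992017) + 19414 = 19414 + √(2436410 + √992017)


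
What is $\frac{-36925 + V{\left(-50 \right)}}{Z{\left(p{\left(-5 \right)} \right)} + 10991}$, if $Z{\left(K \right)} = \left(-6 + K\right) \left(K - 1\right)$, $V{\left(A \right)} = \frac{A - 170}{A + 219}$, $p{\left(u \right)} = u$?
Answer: $- \frac{6240545}{1868633} \approx -3.3396$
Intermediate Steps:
$V{\left(A \right)} = \frac{-170 + A}{219 + A}$
$Z{\left(K \right)} = \left(-1 + K\right) \left(-6 + K\right)$ ($Z{\left(K \right)} = \left(-6 + K\right) \left(-1 + K\right) = \left(-1 + K\right) \left(-6 + K\right)$)
$\frac{-36925 + V{\left(-50 \right)}}{Z{\left(p{\left(-5 \right)} \right)} + 10991} = \frac{-36925 + \frac{-170 - 50}{219 - 50}}{\left(6 + \left(-5\right)^{2} - -35\right) + 10991} = \frac{-36925 + \frac{1}{169} \left(-220\right)}{\left(6 + 25 + 35\right) + 10991} = \frac{-36925 + \frac{1}{169} \left(-220\right)}{66 + 10991} = \frac{-36925 - \frac{220}{169}}{11057} = \left(- \frac{6240545}{169}\right) \frac{1}{11057} = - \frac{6240545}{1868633}$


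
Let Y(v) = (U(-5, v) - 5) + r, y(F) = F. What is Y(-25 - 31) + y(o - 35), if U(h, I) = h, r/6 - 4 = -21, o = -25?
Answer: -172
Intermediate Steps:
r = -102 (r = 24 + 6*(-21) = 24 - 126 = -102)
Y(v) = -112 (Y(v) = (-5 - 5) - 102 = -10 - 102 = -112)
Y(-25 - 31) + y(o - 35) = -112 + (-25 - 35) = -112 - 60 = -172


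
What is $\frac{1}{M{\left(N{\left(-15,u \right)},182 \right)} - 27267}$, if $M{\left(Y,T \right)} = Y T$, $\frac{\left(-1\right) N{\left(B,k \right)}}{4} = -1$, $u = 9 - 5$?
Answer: $- \frac{1}{26539} \approx -3.768 \cdot 10^{-5}$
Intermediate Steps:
$u = 4$ ($u = 9 - 5 = 4$)
$N{\left(B,k \right)} = 4$ ($N{\left(B,k \right)} = \left(-4\right) \left(-1\right) = 4$)
$M{\left(Y,T \right)} = T Y$
$\frac{1}{M{\left(N{\left(-15,u \right)},182 \right)} - 27267} = \frac{1}{182 \cdot 4 - 27267} = \frac{1}{728 - 27267} = \frac{1}{-26539} = - \frac{1}{26539}$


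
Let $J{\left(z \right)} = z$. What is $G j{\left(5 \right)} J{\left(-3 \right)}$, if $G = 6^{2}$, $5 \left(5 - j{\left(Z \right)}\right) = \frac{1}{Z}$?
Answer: $- \frac{13392}{25} \approx -535.68$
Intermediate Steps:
$j{\left(Z \right)} = 5 - \frac{1}{5 Z}$
$G = 36$
$G j{\left(5 \right)} J{\left(-3 \right)} = 36 \left(5 - \frac{1}{5 \cdot 5}\right) \left(-3\right) = 36 \left(5 - \frac{1}{25}\right) \left(-3\right) = 36 \cdot \frac{124}{25} \left(-3\right) = \frac{4464}{25} \left(-3\right) = - \frac{13392}{25}$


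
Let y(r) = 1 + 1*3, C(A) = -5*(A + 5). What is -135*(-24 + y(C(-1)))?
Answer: 2700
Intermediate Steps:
C(A) = -25 - 5*A (C(A) = -5*(5 + A) = -25 - 5*A)
y(r) = 4 (y(r) = 1 + 3 = 4)
-135*(-24 + y(C(-1))) = -135*(-24 + 4) = -135*(-20) = 2700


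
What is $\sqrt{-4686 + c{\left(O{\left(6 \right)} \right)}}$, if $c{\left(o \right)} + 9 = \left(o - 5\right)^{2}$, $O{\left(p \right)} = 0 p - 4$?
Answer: $i \sqrt{4614} \approx 67.926 i$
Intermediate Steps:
$O{\left(p \right)} = -4$ ($O{\left(p \right)} = 0 - 4 = -4$)
$c{\left(o \right)} = -9 + \left(-5 + o\right)^{2}$ ($c{\left(o \right)} = -9 + \left(o - 5\right)^{2} = -9 + \left(-5 + o\right)^{2}$)
$\sqrt{-4686 + c{\left(O{\left(6 \right)} \right)}} = \sqrt{-4686 - \left(9 - \left(-5 - 4\right)^{2}\right)} = \sqrt{-4686 - \left(9 - \left(-9\right)^{2}\right)} = \sqrt{-4686 + \left(-9 + 81\right)} = \sqrt{-4686 + 72} = \sqrt{-4614} = i \sqrt{4614}$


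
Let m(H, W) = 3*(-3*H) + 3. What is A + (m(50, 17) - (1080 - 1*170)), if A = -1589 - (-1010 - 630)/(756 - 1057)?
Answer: -888386/301 ≈ -2951.4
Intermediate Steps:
m(H, W) = 3 - 9*H (m(H, W) = -9*H + 3 = 3 - 9*H)
A = -479929/301 (A = -1589 - (-1640)/(-301) = -1589 - (-1640)*(-1)/301 = -1589 - 1*1640/301 = -1589 - 1640/301 = -479929/301 ≈ -1594.4)
A + (m(50, 17) - (1080 - 1*170)) = -479929/301 + ((3 - 9*50) - (1080 - 1*170)) = -479929/301 + ((3 - 450) - (1080 - 170)) = -479929/301 + (-447 - 1*910) = -479929/301 + (-447 - 910) = -479929/301 - 1357 = -888386/301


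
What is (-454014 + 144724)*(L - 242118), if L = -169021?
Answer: 127161181310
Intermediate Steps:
(-454014 + 144724)*(L - 242118) = (-454014 + 144724)*(-169021 - 242118) = -309290*(-411139) = 127161181310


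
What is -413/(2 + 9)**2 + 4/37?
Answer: -14797/4477 ≈ -3.3051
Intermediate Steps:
-413/(2 + 9)**2 + 4/37 = -413/(11**2) + 4*(1/37) = -413/121 + 4/37 = -14797/4477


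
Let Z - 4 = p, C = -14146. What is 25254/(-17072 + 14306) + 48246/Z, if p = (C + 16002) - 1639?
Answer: 1253601/5993 ≈ 209.18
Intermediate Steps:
p = 217 (p = (-14146 + 16002) - 1639 = 1856 - 1639 = 217)
Z = 221 (Z = 4 + 217 = 221)
25254/(-17072 + 14306) + 48246/Z = 25254/(-17072 + 14306) + 48246/221 = 25254/(-2766) + 48246*(1/221) = 25254*(-1/2766) + 2838/13 = -4209/461 + 2838/13 = 1253601/5993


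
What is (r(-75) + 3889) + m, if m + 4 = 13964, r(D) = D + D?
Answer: 17699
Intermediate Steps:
r(D) = 2*D
m = 13960 (m = -4 + 13964 = 13960)
(r(-75) + 3889) + m = (2*(-75) + 3889) + 13960 = (-150 + 3889) + 13960 = 3739 + 13960 = 17699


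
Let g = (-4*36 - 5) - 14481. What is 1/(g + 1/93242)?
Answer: -93242/1364130459 ≈ -6.8353e-5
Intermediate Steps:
g = -14630 (g = (-144 - 5) - 14481 = -149 - 14481 = -14630)
1/(g + 1/93242) = 1/(-14630 + 1/93242) = 1/(-1364130459/93242) = -93242/1364130459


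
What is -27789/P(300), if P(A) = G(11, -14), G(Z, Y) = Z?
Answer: -27789/11 ≈ -2526.3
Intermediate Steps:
P(A) = 11
-27789/P(300) = -27789/11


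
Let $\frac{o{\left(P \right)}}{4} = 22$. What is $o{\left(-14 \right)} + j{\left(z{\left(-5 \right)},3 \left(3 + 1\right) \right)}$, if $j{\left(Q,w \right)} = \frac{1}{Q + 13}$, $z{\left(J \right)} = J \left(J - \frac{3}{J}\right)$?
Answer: $\frac{3081}{35} \approx 88.029$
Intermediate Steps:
$o{\left(P \right)} = 88$ ($o{\left(P \right)} = 4 \cdot 22 = 88$)
$j{\left(Q,w \right)} = \frac{1}{13 + Q}$
$o{\left(-14 \right)} + j{\left(z{\left(-5 \right)},3 \left(3 + 1\right) \right)} = 88 + \frac{1}{13 - \left(3 - \left(-5\right)^{2}\right)} = 88 + \frac{1}{13 + \left(-3 + 25\right)} = 88 + \frac{1}{13 + 22} = 88 + \frac{1}{35} = \frac{3081}{35}$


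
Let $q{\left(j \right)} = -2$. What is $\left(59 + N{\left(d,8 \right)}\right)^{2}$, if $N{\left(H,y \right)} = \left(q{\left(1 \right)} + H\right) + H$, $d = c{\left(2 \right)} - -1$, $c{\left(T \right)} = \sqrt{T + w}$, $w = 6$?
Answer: $3513 + 472 \sqrt{2} \approx 4180.5$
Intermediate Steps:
$c{\left(T \right)} = \sqrt{6 + T}$ ($c{\left(T \right)} = \sqrt{T + 6} = \sqrt{6 + T}$)
$d = 1 + 2 \sqrt{2}$ ($d = \sqrt{6 + 2} - -1 = \sqrt{8} + 1 = 2 \sqrt{2} + 1 = 1 + 2 \sqrt{2} \approx 3.8284$)
$N{\left(H,y \right)} = -2 + 2 H$ ($N{\left(H,y \right)} = \left(-2 + H\right) + H = -2 + 2 H$)
$\left(59 + N{\left(d,8 \right)}\right)^{2} = \left(59 - \left(2 - 2 \left(1 + 2 \sqrt{2}\right)\right)\right)^{2} = \left(59 + \left(-2 + \left(2 + 4 \sqrt{2}\right)\right)\right)^{2} = \left(59 + 4 \sqrt{2}\right)^{2}$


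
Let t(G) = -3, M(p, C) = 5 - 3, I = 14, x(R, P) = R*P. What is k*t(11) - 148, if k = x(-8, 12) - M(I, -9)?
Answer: 146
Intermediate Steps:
x(R, P) = P*R
M(p, C) = 2
k = -98 (k = 12*(-8) - 1*2 = -96 - 2 = -98)
k*t(11) - 148 = -98*(-3) - 148 = 294 - 148 = 146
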